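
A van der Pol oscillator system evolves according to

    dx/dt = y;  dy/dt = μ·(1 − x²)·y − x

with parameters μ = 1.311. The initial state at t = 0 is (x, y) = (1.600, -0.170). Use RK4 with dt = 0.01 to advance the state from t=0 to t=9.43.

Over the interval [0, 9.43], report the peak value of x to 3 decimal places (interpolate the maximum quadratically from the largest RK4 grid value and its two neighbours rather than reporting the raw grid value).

t=0.000: state=(1.600, -0.170)
step 1 (dt=0.01): k1=(-0.170, -1.252), k2=(-0.176, -1.239), k3=(-0.176, -1.239), k4=(-0.182, -1.227); state += dt/6·(k1+2k2+2k3+k4)
t=0.010: state=(1.598, -0.182)
t=0.020: state=(1.596, -0.195)
t=0.030: state=(1.594, -0.206)
continuing one RK4 step at a time; state shown every 50 steps (Δt=0.5):
t=0.500: state=(1.397, -0.595)
t=1.000: state=(1.012, -0.971)
t=1.500: state=(0.359, -1.753)
t=2.000: state=(-0.850, -2.955)
t=2.500: state=(-1.911, -0.826)
t=3.000: state=(-1.954, 0.318)
t=3.500: state=(-1.730, 0.541)
t=4.000: state=(-1.418, 0.722)
t=4.500: state=(-0.981, 1.069)
t=5.000: state=(-0.264, 1.933)
t=5.500: state=(1.035, 2.976)
t=6.000: state=(1.967, 0.549)
t=6.500: state=(1.945, -0.363)
t=7.000: state=(1.709, -0.556)
t=7.500: state=(1.388, -0.743)
t=8.000: state=(0.937, -1.114)
t=8.500: state=(0.183, -2.045)
t=9.000: state=(-1.156, -2.900)
t=9.430: state=(-1.950, -0.671)
largest grid value and its neighbours: x(6.180)=2.01273, x(6.190)=2.01277, x(6.200)=2.01261
parabola through these three points peaks at t≈6.187 with x≈2.01278

max x = 2.013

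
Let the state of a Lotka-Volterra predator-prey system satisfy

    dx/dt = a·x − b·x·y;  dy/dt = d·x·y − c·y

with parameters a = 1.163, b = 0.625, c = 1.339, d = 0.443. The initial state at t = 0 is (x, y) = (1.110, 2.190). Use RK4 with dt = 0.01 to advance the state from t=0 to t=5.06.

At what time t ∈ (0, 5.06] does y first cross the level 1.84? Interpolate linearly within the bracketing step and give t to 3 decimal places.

t = 0.204

t=0.000: state=(1.110, 2.190)
step 1 (dt=0.01): k1=(-0.228, -1.856), k2=(-0.222, -1.849), k3=(-0.222, -1.849), k4=(-0.215, -1.842); state += dt/6·(k1+2k2+2k3+k4)
t=0.010: state=(1.108, 2.172)
t=0.020: state=(1.106, 2.153)
t=0.030: state=(1.104, 2.135)
continuing one RK4 step at a time; state shown every 20 steps (Δt=0.2):
t=0.200: state=(1.089, 1.846)
next step: t=0.210: state=(1.089, 1.831) — y has crossed 1.84
linear interpolation between t=0.200 (1.84627) and t=0.210 (1.83052) → t≈0.204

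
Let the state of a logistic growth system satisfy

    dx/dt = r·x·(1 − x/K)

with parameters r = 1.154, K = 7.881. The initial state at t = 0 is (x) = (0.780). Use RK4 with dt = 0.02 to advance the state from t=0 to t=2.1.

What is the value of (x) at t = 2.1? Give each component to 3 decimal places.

t=0.000: state=(0.780)
step 1 (dt=0.02): k1=(0.811), k2=(0.819), k3=(0.819), k4=(0.826); state += dt/6·(k1+2k2+2k3+k4)
t=0.020: state=(0.796)
t=0.040: state=(0.813)
t=0.060: state=(0.830)
continuing one RK4 step at a time; state shown every 5 steps (Δt=0.1):
t=0.100: state=(0.865)
t=0.200: state=(0.958)
t=0.300: state=(1.059)
t=0.400: state=(1.170)
t=0.500: state=(1.289)
t=0.600: state=(1.419)
t=0.700: state=(1.558)
t=0.800: state=(1.707)
t=0.900: state=(1.867)
t=1.000: state=(2.036)
t=1.100: state=(2.215)
t=1.200: state=(2.403)
t=1.300: state=(2.600)
t=1.400: state=(2.805)
t=1.500: state=(3.017)
t=1.600: state=(3.234)
t=1.700: state=(3.457)
t=1.800: state=(3.682)
t=1.900: state=(3.909)
t=2.000: state=(4.136)
t=2.100: state=(4.362)

(x) = (4.362)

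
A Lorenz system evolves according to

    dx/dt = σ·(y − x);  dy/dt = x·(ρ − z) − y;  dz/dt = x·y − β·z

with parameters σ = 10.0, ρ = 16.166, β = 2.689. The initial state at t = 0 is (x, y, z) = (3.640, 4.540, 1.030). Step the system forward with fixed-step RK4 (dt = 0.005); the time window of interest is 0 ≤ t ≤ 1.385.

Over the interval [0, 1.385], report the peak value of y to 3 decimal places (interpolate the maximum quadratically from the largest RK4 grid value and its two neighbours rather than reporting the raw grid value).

t=0.000: state=(3.640, 4.540, 1.030)
step 1 (dt=0.005): k1=(9.000, 50.555, 13.756), k2=(10.039, 50.643, 14.229), k3=(10.015, 50.678, 14.238), k4=(11.033, 50.797, 14.727); state += dt/6·(k1+2k2+2k3+k4)
t=0.005: state=(3.690, 4.793, 1.101)
t=0.010: state=(3.750, 5.048, 1.177)
t=0.015: state=(3.820, 5.305, 1.259)
continuing one RK4 step at a time; state shown every 10 steps (Δt=0.05):
t=0.050: state=(4.550, 7.200, 2.018)
t=0.100: state=(6.237, 10.293, 3.975)
t=0.150: state=(8.533, 13.530, 7.633)
t=0.200: state=(11.007, 15.564, 13.470)
t=0.250: state=(12.665, 14.297, 20.318)
t=0.300: state=(12.346, 9.400, 24.900)
t=0.350: state=(9.968, 3.867, 25.229)
t=0.400: state=(6.747, 0.397, 22.834)
t=0.450: state=(3.903, -0.980, 19.869)
t=0.500: state=(1.899, -1.274, 17.216)
t=0.550: state=(0.658, -1.217, 14.979)
t=0.600: state=(-0.060, -1.135, 13.080)
t=0.650: state=(-0.480, -1.138, 11.450)
t=0.700: state=(-0.759, -1.251, 10.045)
t=0.750: state=(-0.998, -1.480, 8.837)
t=0.800: state=(-1.260, -1.841, 7.813)
t=0.850: state=(-1.593, -2.361, 6.970)
t=0.900: state=(-2.043, -3.088, 6.324)
t=0.950: state=(-2.657, -4.086, 5.922)
t=1.000: state=(-3.492, -5.424, 5.861)
t=1.050: state=(-4.607, -7.147, 6.315)
t=1.100: state=(-6.035, -9.196, 7.564)
t=1.150: state=(-7.726, -11.249, 9.933)
t=1.200: state=(-9.434, -12.567, 13.539)
t=1.250: state=(-10.651, -12.175, 17.774)
t=1.300: state=(-10.792, -9.755, 21.153)
t=1.350: state=(-9.665, -6.364, 22.382)
t=1.385: state=(-8.349, -4.257, 21.962)
largest grid value and its neighbours: y(0.205)=15.61739, y(0.210)=15.63387, y(0.215)=15.61200
parabola through these three points peaks at t≈0.210 with y≈15.63397

max y = 15.634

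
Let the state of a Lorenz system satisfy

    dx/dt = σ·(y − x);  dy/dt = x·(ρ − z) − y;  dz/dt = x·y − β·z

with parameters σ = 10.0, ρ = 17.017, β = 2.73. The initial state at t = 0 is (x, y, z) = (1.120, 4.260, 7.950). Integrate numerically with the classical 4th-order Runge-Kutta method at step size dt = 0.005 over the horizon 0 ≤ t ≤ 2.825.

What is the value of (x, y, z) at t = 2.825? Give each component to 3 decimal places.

(x, y, z) = (8.190, 10.137, 14.588)

t=0.000: state=(1.120, 4.260, 7.950)
step 1 (dt=0.005): k1=(31.400, 5.895, -16.932), k2=(30.762, 6.643, -16.465), k3=(30.797, 6.625, -16.472), k4=(30.191, 7.363, -16.009); state += dt/6·(k1+2k2+2k3+k4)
t=0.005: state=(1.274, 4.293, 7.868)
t=0.010: state=(1.422, 4.334, 7.790)
t=0.015: state=(1.565, 4.381, 7.717)
continuing one RK4 step at a time; state shown every 20 steps (Δt=0.1):
t=0.100: state=(3.669, 6.127, 7.188)
t=0.200: state=(6.549, 9.905, 9.118)
t=0.300: state=(9.926, 12.735, 15.581)
t=0.400: state=(10.673, 8.929, 22.477)
t=0.500: state=(7.255, 3.118, 21.720)
t=0.600: state=(3.829, 1.386, 17.471)
t=0.700: state=(2.334, 1.643, 13.661)
t=0.800: state=(2.187, 2.498, 10.787)
t=0.900: state=(2.887, 3.985, 8.916)
t=1.000: state=(4.450, 6.519, 8.466)
t=1.100: state=(7.032, 10.030, 10.677)
t=1.200: state=(9.817, 11.826, 16.661)
t=1.300: state=(9.949, 8.041, 21.862)
t=1.400: state=(6.885, 3.415, 20.733)
t=1.500: state=(4.061, 2.078, 16.957)
t=1.600: state=(2.894, 2.441, 13.541)
t=1.700: state=(2.971, 3.521, 11.043)
t=1.800: state=(3.955, 5.381, 9.737)
t=1.900: state=(5.841, 8.167, 10.333)
t=2.000: state=(8.357, 10.780, 13.957)
t=2.100: state=(9.825, 9.906, 19.374)
t=2.200: state=(8.355, 5.699, 21.100)
t=2.300: state=(5.580, 3.124, 18.589)
t=2.400: state=(3.843, 2.839, 15.284)
t=2.500: state=(3.460, 3.629, 12.620)
t=2.600: state=(4.091, 5.164, 11.032)
t=2.700: state=(5.581, 7.463, 11.074)
t=2.800: state=(7.678, 9.802, 13.566)
t=2.825: state=(8.190, 10.137, 14.588)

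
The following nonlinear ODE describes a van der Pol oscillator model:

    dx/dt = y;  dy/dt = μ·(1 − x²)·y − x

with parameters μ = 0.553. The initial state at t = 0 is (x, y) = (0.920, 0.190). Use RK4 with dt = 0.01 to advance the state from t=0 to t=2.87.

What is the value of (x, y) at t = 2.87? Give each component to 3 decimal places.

(x, y) = (-1.457, -0.509)

t=0.000: state=(0.920, 0.190)
step 1 (dt=0.01): k1=(0.190, -0.904), k2=(0.185, -0.905), k3=(0.185, -0.905), k4=(0.181, -0.907); state += dt/6·(k1+2k2+2k3+k4)
t=0.010: state=(0.922, 0.181)
t=0.020: state=(0.924, 0.172)
t=0.030: state=(0.925, 0.163)
continuing one RK4 step at a time; state shown every 10 steps (Δt=0.1):
t=0.100: state=(0.934, 0.098)
t=0.200: state=(0.940, 0.005)
t=0.300: state=(0.935, -0.089)
t=0.400: state=(0.922, -0.183)
t=0.500: state=(0.899, -0.276)
t=0.600: state=(0.867, -0.369)
t=0.700: state=(0.825, -0.460)
t=0.800: state=(0.775, -0.550)
t=0.900: state=(0.715, -0.639)
t=1.000: state=(0.647, -0.728)
t=1.100: state=(0.570, -0.815)
t=1.200: state=(0.484, -0.902)
t=1.300: state=(0.389, -0.988)
t=1.400: state=(0.286, -1.073)
t=1.500: state=(0.175, -1.154)
t=1.600: state=(0.055, -1.231)
t=1.700: state=(-0.071, -1.300)
t=1.800: state=(-0.204, -1.358)
t=1.900: state=(-0.342, -1.401)
t=2.000: state=(-0.484, -1.425)
t=2.100: state=(-0.627, -1.424)
t=2.200: state=(-0.768, -1.394)
t=2.300: state=(-0.904, -1.333)
t=2.400: state=(-1.033, -1.240)
t=2.500: state=(-1.151, -1.118)
t=2.600: state=(-1.256, -0.972)
t=2.700: state=(-1.345, -0.808)
t=2.800: state=(-1.417, -0.633)
t=2.870: state=(-1.457, -0.509)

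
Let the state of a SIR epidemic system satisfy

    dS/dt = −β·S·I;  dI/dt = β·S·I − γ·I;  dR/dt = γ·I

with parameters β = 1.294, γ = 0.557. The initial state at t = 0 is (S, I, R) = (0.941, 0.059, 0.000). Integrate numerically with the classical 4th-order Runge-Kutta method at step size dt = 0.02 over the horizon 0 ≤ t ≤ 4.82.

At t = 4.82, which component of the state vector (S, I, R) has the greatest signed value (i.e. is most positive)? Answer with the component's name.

t=0.000: state=(0.941, 0.059, 0.000)
step 1 (dt=0.02): k1=(-0.072, 0.039, 0.033), k2=(-0.072, 0.039, 0.033), k3=(-0.072, 0.039, 0.033), k4=(-0.073, 0.039, 0.033); state += dt/6·(k1+2k2+2k3+k4)
t=0.020: state=(0.940, 0.060, 0.001)
t=0.040: state=(0.938, 0.061, 0.001)
t=0.060: state=(0.937, 0.061, 0.002)
continuing one RK4 step at a time; state shown every 10 steps (Δt=0.2):
t=0.200: state=(0.926, 0.067, 0.007)
t=0.400: state=(0.909, 0.076, 0.015)
t=0.600: state=(0.890, 0.086, 0.024)
t=0.800: state=(0.869, 0.097, 0.034)
t=1.000: state=(0.846, 0.108, 0.046)
t=1.200: state=(0.822, 0.120, 0.058)
t=1.400: state=(0.795, 0.132, 0.072)
t=1.600: state=(0.767, 0.145, 0.088)
t=1.800: state=(0.738, 0.157, 0.105)
t=2.000: state=(0.707, 0.170, 0.123)
t=2.200: state=(0.676, 0.182, 0.142)
t=2.400: state=(0.644, 0.193, 0.163)
t=2.600: state=(0.612, 0.203, 0.185)
t=2.800: state=(0.580, 0.212, 0.208)
t=3.000: state=(0.548, 0.219, 0.232)
t=3.200: state=(0.518, 0.225, 0.257)
t=3.400: state=(0.488, 0.229, 0.283)
t=3.600: state=(0.460, 0.232, 0.308)
t=3.800: state=(0.433, 0.233, 0.334)
t=4.000: state=(0.408, 0.232, 0.360)
t=4.200: state=(0.384, 0.230, 0.386)
t=4.400: state=(0.362, 0.227, 0.411)
t=4.600: state=(0.341, 0.222, 0.436)
t=4.800: state=(0.323, 0.217, 0.461)
t=4.820: state=(0.321, 0.216, 0.463)
compare at T: S=0.321, I=0.216, R=0.463

largest component: R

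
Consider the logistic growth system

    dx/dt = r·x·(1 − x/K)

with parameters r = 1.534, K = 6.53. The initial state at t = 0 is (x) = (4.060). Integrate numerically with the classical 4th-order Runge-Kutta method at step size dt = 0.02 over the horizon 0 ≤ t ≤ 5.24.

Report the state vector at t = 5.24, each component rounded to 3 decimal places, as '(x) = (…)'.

(x) = (6.529)

t=0.000: state=(4.060)
step 1 (dt=0.02): k1=(2.356), k2=(2.347), k3=(2.347), k4=(2.338); state += dt/6·(k1+2k2+2k3+k4)
t=0.020: state=(4.107)
t=0.040: state=(4.154)
t=0.060: state=(4.200)
continuing one RK4 step at a time; state shown every 10 steps (Δt=0.2):
t=0.200: state=(4.511)
t=0.400: state=(4.912)
t=0.600: state=(5.256)
t=0.800: state=(5.542)
t=1.000: state=(5.773)
t=1.200: state=(5.955)
t=1.400: state=(6.097)
t=1.600: state=(6.206)
t=1.800: state=(6.288)
t=2.000: state=(6.350)
t=2.200: state=(6.397)
t=2.400: state=(6.431)
t=2.600: state=(6.457)
t=2.800: state=(6.476)
t=3.000: state=(6.490)
t=3.200: state=(6.501)
t=3.400: state=(6.508)
t=3.600: state=(6.514)
t=3.800: state=(6.518)
t=4.000: state=(6.521)
t=4.200: state=(6.524)
t=4.400: state=(6.525)
t=4.600: state=(6.527)
t=4.800: state=(6.527)
t=5.000: state=(6.528)
t=5.200: state=(6.529)
t=5.240: state=(6.529)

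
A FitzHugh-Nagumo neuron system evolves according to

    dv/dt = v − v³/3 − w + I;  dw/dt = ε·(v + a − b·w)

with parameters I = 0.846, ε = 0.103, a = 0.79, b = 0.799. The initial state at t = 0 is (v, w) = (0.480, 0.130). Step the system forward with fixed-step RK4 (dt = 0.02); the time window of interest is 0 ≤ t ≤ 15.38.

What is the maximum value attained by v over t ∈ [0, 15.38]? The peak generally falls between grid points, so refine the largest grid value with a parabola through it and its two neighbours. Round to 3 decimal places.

t=0.000: state=(0.480, 0.130)
step 1 (dt=0.02): k1=(1.159, 0.120), k2=(1.167, 0.121), k3=(1.167, 0.121), k4=(1.174, 0.122); state += dt/6·(k1+2k2+2k3+k4)
t=0.020: state=(0.503, 0.132)
t=0.040: state=(0.527, 0.135)
t=0.060: state=(0.551, 0.137)
continuing one RK4 step at a time; state shown every 25 steps (Δt=0.5):
t=0.500: state=(1.120, 0.205)
t=1.000: state=(1.640, 0.307)
t=1.500: state=(1.844, 0.424)
t=2.000: state=(1.874, 0.541)
t=2.500: state=(1.851, 0.653)
t=3.000: state=(1.812, 0.759)
t=3.500: state=(1.769, 0.859)
t=4.000: state=(1.724, 0.952)
t=4.500: state=(1.679, 1.039)
t=5.000: state=(1.633, 1.121)
t=5.500: state=(1.586, 1.197)
t=6.000: state=(1.538, 1.267)
t=6.500: state=(1.490, 1.332)
t=7.000: state=(1.440, 1.392)
t=7.500: state=(1.388, 1.447)
t=8.000: state=(1.335, 1.498)
t=8.500: state=(1.279, 1.543)
t=9.000: state=(1.219, 1.584)
t=9.500: state=(1.156, 1.620)
t=10.000: state=(1.086, 1.651)
t=10.500: state=(1.009, 1.677)
t=11.000: state=(0.921, 1.698)
t=11.500: state=(0.815, 1.713)
t=12.000: state=(0.684, 1.722)
t=12.500: state=(0.509, 1.723)
t=13.000: state=(0.258, 1.713)
t=13.500: state=(-0.132, 1.687)
t=14.000: state=(-0.730, 1.638)
t=14.500: state=(-1.416, 1.557)
t=15.000: state=(-1.814, 1.451)
t=15.380: state=(-1.908, 1.365)
largest grid value and its neighbours: v(1.900)=1.87502, v(1.920)=1.87509, v(1.940)=1.87507
parabola through these three points peaks at t≈1.925 with v≈1.87509

max v = 1.875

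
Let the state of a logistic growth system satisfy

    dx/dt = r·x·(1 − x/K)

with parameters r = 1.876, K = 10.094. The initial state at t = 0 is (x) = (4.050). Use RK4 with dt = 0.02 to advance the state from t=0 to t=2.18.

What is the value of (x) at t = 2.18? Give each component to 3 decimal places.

(x) = (9.848)

t=0.000: state=(4.050)
step 1 (dt=0.02): k1=(4.549), k2=(4.566), k3=(4.566), k4=(4.582); state += dt/6·(k1+2k2+2k3+k4)
t=0.020: state=(4.141)
t=0.040: state=(4.233)
t=0.060: state=(4.326)
continuing one RK4 step at a time; state shown every 5 steps (Δt=0.1):
t=0.100: state=(4.512)
t=0.200: state=(4.984)
t=0.300: state=(5.456)
t=0.400: state=(5.921)
t=0.500: state=(6.372)
t=0.600: state=(6.801)
t=0.700: state=(7.203)
t=0.800: state=(7.574)
t=0.900: state=(7.912)
t=1.000: state=(8.216)
t=1.100: state=(8.486)
t=1.200: state=(8.724)
t=1.300: state=(8.931)
t=1.400: state=(9.110)
t=1.500: state=(9.265)
t=1.600: state=(9.397)
t=1.700: state=(9.509)
t=1.800: state=(9.604)
t=1.900: state=(9.685)
t=2.000: state=(9.752)
t=2.100: state=(9.809)
t=2.180: state=(9.848)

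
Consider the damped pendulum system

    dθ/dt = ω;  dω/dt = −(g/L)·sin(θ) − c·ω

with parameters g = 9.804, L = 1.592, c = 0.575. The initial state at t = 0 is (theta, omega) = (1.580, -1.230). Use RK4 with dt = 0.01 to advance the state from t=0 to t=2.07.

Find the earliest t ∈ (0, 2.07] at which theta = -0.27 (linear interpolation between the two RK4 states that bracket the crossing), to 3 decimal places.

t=0.000: state=(1.580, -1.230)
step 1 (dt=0.01): k1=(-1.230, -5.451), k2=(-1.257, -5.435), k3=(-1.257, -5.435), k4=(-1.284, -5.420); state += dt/6·(k1+2k2+2k3+k4)
t=0.010: state=(1.567, -1.284)
t=0.020: state=(1.554, -1.338)
t=0.030: state=(1.541, -1.392)
continuing one RK4 step at a time; state shown every 10 steps (Δt=0.1):
t=0.100: state=(1.430, -1.758)
t=0.200: state=(1.230, -2.240)
t=0.300: state=(0.985, -2.650)
t=0.400: state=(0.704, -2.948)
t=0.500: state=(0.400, -3.096)
t=0.600: state=(0.090, -3.066)
t=0.700: state=(-0.207, -2.858)
t=0.720: state=(-0.264, -2.797)
next step: t=0.730: state=(-0.292, -2.764) — theta has crossed -0.27
linear interpolation between t=0.720 (-0.26381) and t=0.730 (-0.29162) → t≈0.722

t = 0.722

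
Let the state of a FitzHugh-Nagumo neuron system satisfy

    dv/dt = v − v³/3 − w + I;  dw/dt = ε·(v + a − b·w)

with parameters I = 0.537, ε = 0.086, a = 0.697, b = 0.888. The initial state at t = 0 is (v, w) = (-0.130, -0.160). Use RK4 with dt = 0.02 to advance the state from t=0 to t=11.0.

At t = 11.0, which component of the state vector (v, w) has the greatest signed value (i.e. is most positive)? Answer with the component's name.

largest component: w

t=0.000: state=(-0.130, -0.160)
step 1 (dt=0.02): k1=(0.568, 0.061), k2=(0.573, 0.061), k3=(0.573, 0.061), k4=(0.578, 0.062); state += dt/6·(k1+2k2+2k3+k4)
t=0.020: state=(-0.119, -0.159)
t=0.040: state=(-0.107, -0.158)
t=0.060: state=(-0.095, -0.156)
continuing one RK4 step at a time; state shown every 25 steps (Δt=0.5):
t=0.500: state=(0.227, -0.123)
t=1.000: state=(0.760, -0.069)
t=1.500: state=(1.360, 0.008)
t=2.000: state=(1.731, 0.104)
t=2.500: state=(1.846, 0.205)
t=3.000: state=(1.852, 0.305)
t=3.500: state=(1.825, 0.401)
t=4.000: state=(1.790, 0.492)
t=4.500: state=(1.751, 0.577)
t=5.000: state=(1.711, 0.658)
t=5.500: state=(1.671, 0.734)
t=6.000: state=(1.630, 0.806)
t=6.500: state=(1.589, 0.873)
t=7.000: state=(1.546, 0.936)
t=7.500: state=(1.504, 0.994)
t=8.000: state=(1.460, 1.049)
t=8.500: state=(1.415, 1.100)
t=9.000: state=(1.368, 1.147)
t=9.500: state=(1.320, 1.190)
t=10.000: state=(1.269, 1.229)
t=10.500: state=(1.215, 1.265)
t=11.000: state=(1.158, 1.297)
compare at T: v=1.158, w=1.297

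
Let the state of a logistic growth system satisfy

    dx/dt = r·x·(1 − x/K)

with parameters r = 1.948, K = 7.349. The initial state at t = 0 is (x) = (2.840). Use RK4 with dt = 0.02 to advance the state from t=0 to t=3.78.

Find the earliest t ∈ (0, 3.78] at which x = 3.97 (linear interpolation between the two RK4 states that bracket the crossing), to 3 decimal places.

t=0.000: state=(2.840)
step 1 (dt=0.02): k1=(3.394), k2=(3.409), k3=(3.409), k4=(3.423); state += dt/6·(k1+2k2+2k3+k4)
t=0.020: state=(2.908)
t=0.040: state=(2.977)
t=0.060: state=(3.046)
continuing one RK4 step at a time; state shown every 10 steps (Δt=0.2):
t=0.200: state=(3.541)
t=0.320: state=(3.970)
next step: t=0.340: state=(4.041) — x has crossed 3.97
linear interpolation between t=0.320 (3.96982) and t=0.340 (4.04082) → t≈0.320

t = 0.320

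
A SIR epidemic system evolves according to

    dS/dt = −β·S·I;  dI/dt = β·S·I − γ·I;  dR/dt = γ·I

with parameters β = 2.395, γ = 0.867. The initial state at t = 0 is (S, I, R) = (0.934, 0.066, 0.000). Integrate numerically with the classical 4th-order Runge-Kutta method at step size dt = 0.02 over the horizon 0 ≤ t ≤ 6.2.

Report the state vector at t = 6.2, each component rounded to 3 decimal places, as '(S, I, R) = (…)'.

t=0.000: state=(0.934, 0.066, 0.000)
step 1 (dt=0.02): k1=(-0.148, 0.090, 0.057), k2=(-0.149, 0.091, 0.058), k3=(-0.149, 0.091, 0.058), k4=(-0.151, 0.092, 0.059); state += dt/6·(k1+2k2+2k3+k4)
t=0.020: state=(0.931, 0.068, 0.001)
t=0.040: state=(0.928, 0.070, 0.002)
t=0.060: state=(0.925, 0.072, 0.004)
continuing one RK4 step at a time; state shown every 25 steps (Δt=0.5):
t=0.500: state=(0.836, 0.124, 0.040)
t=1.000: state=(0.688, 0.201, 0.110)
t=1.500: state=(0.518, 0.269, 0.213)
t=2.000: state=(0.368, 0.295, 0.337)
t=2.500: state=(0.260, 0.277, 0.462)
t=3.000: state=(0.191, 0.235, 0.574)
t=3.500: state=(0.149, 0.186, 0.665)
t=4.000: state=(0.122, 0.142, 0.736)
t=4.500: state=(0.106, 0.105, 0.789)
t=5.000: state=(0.095, 0.077, 0.828)
t=5.500: state=(0.088, 0.056, 0.857)
t=6.000: state=(0.083, 0.040, 0.877)
t=6.200: state=(0.081, 0.035, 0.884)

(S, I, R) = (0.081, 0.035, 0.884)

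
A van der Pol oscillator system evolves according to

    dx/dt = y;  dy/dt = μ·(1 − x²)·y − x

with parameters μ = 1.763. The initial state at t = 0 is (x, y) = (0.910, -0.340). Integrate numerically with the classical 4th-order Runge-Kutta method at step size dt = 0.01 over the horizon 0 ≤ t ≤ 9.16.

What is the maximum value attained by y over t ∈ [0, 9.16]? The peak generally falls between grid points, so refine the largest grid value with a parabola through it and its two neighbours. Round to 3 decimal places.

t=0.000: state=(0.910, -0.340)
step 1 (dt=0.01): k1=(-0.340, -1.013), k2=(-0.345, -1.015), k3=(-0.345, -1.015), k4=(-0.350, -1.017); state += dt/6·(k1+2k2+2k3+k4)
t=0.010: state=(0.907, -0.350)
t=0.020: state=(0.903, -0.360)
t=0.030: state=(0.899, -0.371)
continuing one RK4 step at a time; state shown every 50 steps (Δt=0.5):
t=0.500: state=(0.598, -0.963)
t=1.000: state=(-0.178, -2.335)
t=1.500: state=(-1.554, -2.125)
t=2.000: state=(-1.921, 0.103)
t=2.500: state=(-1.773, 0.402)
t=3.000: state=(-1.542, 0.522)
t=3.500: state=(-1.238, 0.717)
t=4.000: state=(-0.779, 1.203)
t=4.500: state=(0.136, 2.729)
t=5.000: state=(1.699, 2.136)
t=5.500: state=(2.008, -0.167)
t=6.000: state=(1.852, -0.388)
t=6.500: state=(1.636, -0.481)
t=7.000: state=(1.362, -0.629)
t=7.500: state=(0.977, -0.963)
t=8.000: state=(0.292, -1.974)
t=8.500: state=(-1.175, -3.409)
t=9.000: state=(-2.012, -0.182)
t=9.160: state=(-2.011, 0.139)
largest grid value and its neighbours: y(4.730)=3.52669, y(4.740)=3.53074, y(4.750)=3.53045
parabola through these three points peaks at t≈4.744 with y≈3.53115

max y = 3.531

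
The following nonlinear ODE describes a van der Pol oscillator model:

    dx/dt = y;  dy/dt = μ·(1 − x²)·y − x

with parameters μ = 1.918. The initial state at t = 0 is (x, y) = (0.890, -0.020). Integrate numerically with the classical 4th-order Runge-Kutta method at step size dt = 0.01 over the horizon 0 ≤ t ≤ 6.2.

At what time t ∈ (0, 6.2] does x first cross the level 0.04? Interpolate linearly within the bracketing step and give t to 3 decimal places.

t = 1.162

t=0.000: state=(0.890, -0.020)
step 1 (dt=0.01): k1=(-0.020, -0.898), k2=(-0.024, -0.900), k3=(-0.024, -0.900), k4=(-0.029, -0.901); state += dt/6·(k1+2k2+2k3+k4)
t=0.010: state=(0.890, -0.029)
t=0.020: state=(0.889, -0.038)
t=0.030: state=(0.889, -0.047)
continuing one RK4 step at a time; state shown every 25 steps (Δt=0.25):
t=0.250: state=(0.856, -0.255)
t=0.500: state=(0.760, -0.522)
t=0.750: state=(0.588, -0.871)
t=1.000: state=(0.309, -1.411)
t=1.160: state=(0.043, -1.931)
next step: t=1.170: state=(0.024, -1.968) — x has crossed 0.04
linear interpolation between t=1.160 (0.04335) and t=1.170 (0.02385) → t≈1.162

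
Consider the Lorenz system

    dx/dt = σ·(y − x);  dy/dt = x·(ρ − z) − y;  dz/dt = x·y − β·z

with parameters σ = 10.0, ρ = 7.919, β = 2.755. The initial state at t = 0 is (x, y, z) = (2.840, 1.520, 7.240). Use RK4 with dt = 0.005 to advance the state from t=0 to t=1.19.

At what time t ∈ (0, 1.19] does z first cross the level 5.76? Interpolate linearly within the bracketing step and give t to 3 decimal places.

t = 0.105

t=0.000: state=(2.840, 1.520, 7.240)
step 1 (dt=0.005): k1=(-13.200, 0.408, -15.629), k2=(-12.860, 0.495, -15.569), k3=(-12.866, 0.495, -15.568), k4=(-12.532, 0.578, -15.506); state += dt/6·(k1+2k2+2k3+k4)
t=0.005: state=(2.776, 1.522, 7.162)
t=0.010: state=(2.715, 1.526, 7.085)
t=0.015: state=(2.657, 1.530, 7.008)
continuing one RK4 step at a time; state shown every 10 steps (Δt=0.05):
t=0.050: state=(2.331, 1.577, 6.492)
t=0.100: state=(2.056, 1.687, 5.822)
next step: t=0.105: state=(2.038, 1.701, 5.760) — z has crossed 5.76
linear interpolation between t=0.100 (5.82241) and t=0.105 (5.75997) → t≈0.105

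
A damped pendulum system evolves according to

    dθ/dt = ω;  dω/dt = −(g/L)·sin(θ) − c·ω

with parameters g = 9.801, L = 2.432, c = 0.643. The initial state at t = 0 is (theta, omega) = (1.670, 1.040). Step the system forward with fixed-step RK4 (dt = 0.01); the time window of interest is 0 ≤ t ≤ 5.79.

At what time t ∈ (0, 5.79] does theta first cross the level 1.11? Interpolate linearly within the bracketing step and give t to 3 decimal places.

t=0.000: state=(1.670, 1.040)
step 1 (dt=0.01): k1=(1.040, -4.679), k2=(1.017, -4.662), k3=(1.017, -4.662), k4=(0.993, -4.645); state += dt/6·(k1+2k2+2k3+k4)
t=0.010: state=(1.680, 0.993)
t=0.020: state=(1.690, 0.947)
t=0.030: state=(1.699, 0.901)
continuing one RK4 step at a time; state shown every 20 steps (Δt=0.2):
t=0.200: state=(1.789, 0.170)
t=0.400: state=(1.745, -0.590)
t=0.600: state=(1.558, -1.271)
t=0.800: state=(1.243, -1.861)
t=0.860: state=(1.127, -2.010)
next step: t=0.870: state=(1.106, -2.033) — theta has crossed 1.11
linear interpolation between t=0.860 (1.12658) and t=0.870 (1.10636) → t≈0.868

t = 0.868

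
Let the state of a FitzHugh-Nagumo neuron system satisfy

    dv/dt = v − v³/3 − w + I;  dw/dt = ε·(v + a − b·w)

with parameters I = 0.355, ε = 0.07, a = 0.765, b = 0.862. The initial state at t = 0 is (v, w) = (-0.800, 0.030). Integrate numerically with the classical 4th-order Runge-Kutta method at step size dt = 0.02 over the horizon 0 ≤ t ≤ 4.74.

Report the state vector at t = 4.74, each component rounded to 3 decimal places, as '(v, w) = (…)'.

t=0.000: state=(-0.800, 0.030)
step 1 (dt=0.02): k1=(-0.304, -0.004), k2=(-0.305, -0.004), k3=(-0.305, -0.004), k4=(-0.306, -0.005); state += dt/6·(k1+2k2+2k3+k4)
t=0.020: state=(-0.806, 0.030)
t=0.040: state=(-0.812, 0.030)
t=0.060: state=(-0.818, 0.030)
continuing one RK4 step at a time; state shown every 10 steps (Δt=0.2):
t=0.200: state=(-0.863, 0.029)
t=0.400: state=(-0.928, 0.027)
t=0.600: state=(-0.995, 0.023)
t=0.800: state=(-1.062, 0.020)
t=1.000: state=(-1.126, 0.015)
t=1.200: state=(-1.185, 0.009)
t=1.400: state=(-1.239, 0.003)
t=1.600: state=(-1.286, -0.004)
t=1.800: state=(-1.326, -0.012)
t=2.000: state=(-1.359, -0.020)
t=2.200: state=(-1.385, -0.028)
t=2.400: state=(-1.406, -0.036)
t=2.600: state=(-1.421, -0.045)
t=2.800: state=(-1.432, -0.054)
t=3.000: state=(-1.439, -0.062)
t=3.200: state=(-1.443, -0.071)
t=3.400: state=(-1.445, -0.079)
t=3.600: state=(-1.445, -0.088)
t=3.800: state=(-1.444, -0.096)
t=4.000: state=(-1.441, -0.105)
t=4.200: state=(-1.437, -0.113)
t=4.400: state=(-1.433, -0.121)
t=4.600: state=(-1.428, -0.129)
t=4.740: state=(-1.424, -0.134)

(v, w) = (-1.424, -0.134)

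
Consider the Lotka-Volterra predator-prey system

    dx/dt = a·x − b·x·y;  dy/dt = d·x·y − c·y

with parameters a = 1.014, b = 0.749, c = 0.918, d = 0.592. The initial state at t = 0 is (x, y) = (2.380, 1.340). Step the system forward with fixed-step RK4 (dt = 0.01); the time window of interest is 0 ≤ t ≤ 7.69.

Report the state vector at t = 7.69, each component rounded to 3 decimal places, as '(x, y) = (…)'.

t=0.000: state=(2.380, 1.340)
step 1 (dt=0.01): k1=(0.025, 0.658), k2=(0.019, 0.660), k3=(0.019, 0.660), k4=(0.013, 0.661); state += dt/6·(k1+2k2+2k3+k4)
t=0.010: state=(2.380, 1.347)
t=0.020: state=(2.380, 1.353)
t=0.030: state=(2.380, 1.360)
continuing one RK4 step at a time; state shown every 25 steps (Δt=0.25):
t=0.250: state=(2.348, 1.513)
t=0.500: state=(2.242, 1.691)
t=0.750: state=(2.072, 1.850)
t=1.000: state=(1.866, 1.969)
t=1.250: state=(1.652, 2.031)
t=1.500: state=(1.454, 2.031)
t=1.750: state=(1.286, 1.976)
t=2.000: state=(1.154, 1.881)
t=2.250: state=(1.057, 1.761)
t=2.500: state=(0.992, 1.628)
t=2.750: state=(0.954, 1.494)
t=3.000: state=(0.941, 1.366)
t=3.250: state=(0.949, 1.249)
t=3.500: state=(0.978, 1.145)
t=3.750: state=(1.026, 1.055)
t=4.000: state=(1.092, 0.981)
t=4.250: state=(1.178, 0.922)
t=4.500: state=(1.283, 0.879)
t=4.750: state=(1.406, 0.853)
t=5.000: state=(1.546, 0.843)
t=5.250: state=(1.700, 0.852)
t=5.500: state=(1.863, 0.882)
t=5.750: state=(2.026, 0.935)
t=6.000: state=(2.176, 1.014)
t=6.250: state=(2.297, 1.123)
t=6.500: state=(2.368, 1.262)
t=6.750: state=(2.373, 1.426)
t=7.000: state=(2.303, 1.604)
t=7.250: state=(2.162, 1.776)
t=7.500: state=(1.970, 1.917)
t=7.690: state=(1.808, 1.992)

(x, y) = (1.808, 1.992)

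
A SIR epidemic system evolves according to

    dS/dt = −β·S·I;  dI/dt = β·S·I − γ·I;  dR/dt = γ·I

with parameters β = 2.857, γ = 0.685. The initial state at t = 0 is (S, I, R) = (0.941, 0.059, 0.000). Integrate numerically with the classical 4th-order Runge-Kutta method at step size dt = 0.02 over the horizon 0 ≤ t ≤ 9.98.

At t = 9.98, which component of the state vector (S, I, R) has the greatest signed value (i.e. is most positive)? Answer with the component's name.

t=0.000: state=(0.941, 0.059, 0.000)
step 1 (dt=0.02): k1=(-0.159, 0.118, 0.040), k2=(-0.162, 0.120, 0.041), k3=(-0.162, 0.120, 0.041), k4=(-0.165, 0.122, 0.042); state += dt/6·(k1+2k2+2k3+k4)
t=0.020: state=(0.938, 0.061, 0.001)
t=0.040: state=(0.934, 0.064, 0.002)
t=0.060: state=(0.931, 0.066, 0.003)
continuing one RK4 step at a time; state shown every 25 steps (Δt=0.5):
t=0.500: state=(0.817, 0.149, 0.034)
t=1.000: state=(0.598, 0.293, 0.109)
t=1.500: state=(0.359, 0.410, 0.231)
t=2.000: state=(0.195, 0.428, 0.378)
t=2.500: state=(0.109, 0.375, 0.516)
t=3.000: state=(0.067, 0.301, 0.632)
t=3.500: state=(0.046, 0.231, 0.723)
t=4.000: state=(0.035, 0.174, 0.792)
t=4.500: state=(0.028, 0.129, 0.843)
t=5.000: state=(0.024, 0.095, 0.881)
t=5.500: state=(0.021, 0.070, 0.909)
t=6.000: state=(0.019, 0.051, 0.930)
t=6.500: state=(0.018, 0.037, 0.945)
t=7.000: state=(0.017, 0.027, 0.955)
t=7.500: state=(0.017, 0.020, 0.963)
t=8.000: state=(0.017, 0.014, 0.969)
t=8.500: state=(0.016, 0.010, 0.973)
t=9.000: state=(0.016, 0.008, 0.976)
t=9.500: state=(0.016, 0.005, 0.979)
t=9.980: state=(0.016, 0.004, 0.980)
compare at T: S=0.016, I=0.004, R=0.980

largest component: R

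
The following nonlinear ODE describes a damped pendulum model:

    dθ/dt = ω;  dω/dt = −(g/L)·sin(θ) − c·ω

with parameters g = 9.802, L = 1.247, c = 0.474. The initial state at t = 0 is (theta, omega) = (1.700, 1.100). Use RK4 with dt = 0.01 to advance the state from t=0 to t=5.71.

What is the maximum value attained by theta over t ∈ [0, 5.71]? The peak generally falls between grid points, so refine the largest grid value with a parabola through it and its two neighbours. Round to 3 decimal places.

max theta = 1.775

t=0.000: state=(1.700, 1.100)
step 1 (dt=0.01): k1=(1.100, -8.316), k2=(1.058, -8.291), k3=(1.059, -8.291), k4=(1.017, -8.266); state += dt/6·(k1+2k2+2k3+k4)
t=0.010: state=(1.711, 1.017)
t=0.020: state=(1.720, 0.935)
t=0.030: state=(1.729, 0.853)
continuing one RK4 step at a time; state shown every 20 steps (Δt=0.2):
t=0.200: state=(1.760, -0.473)
t=0.400: state=(1.519, -1.920)
t=0.600: state=(1.004, -3.167)
t=0.800: state=(0.294, -3.774)
t=1.000: state=(-0.432, -3.312)
t=1.200: state=(-0.974, -2.025)
t=1.400: state=(-1.226, -0.490)
t=1.600: state=(-1.176, 0.965)
t=1.800: state=(-0.857, 2.161)
t=2.000: state=(-0.348, 2.815)
t=2.200: state=(0.213, 2.649)
t=2.400: state=(0.663, 1.754)
t=2.600: state=(0.892, 0.522)
t=2.800: state=(0.872, -0.703)
t=3.000: state=(0.628, -1.675)
t=3.200: state=(0.235, -2.153)
t=3.400: state=(-0.189, -1.983)
t=3.600: state=(-0.521, -1.264)
t=3.800: state=(-0.678, -0.283)
t=4.000: state=(-0.636, 0.677)
t=4.200: state=(-0.424, 1.385)
t=4.400: state=(-0.111, 1.658)
t=4.600: state=(0.205, 1.428)
t=4.800: state=(0.434, 0.811)
t=5.000: state=(0.519, 0.032)
t=5.200: state=(0.451, -0.685)
t=5.400: state=(0.262, -1.154)
t=5.600: state=(0.014, -1.255)
t=5.710: state=(-0.119, -1.146)
largest grid value and its neighbours: theta(0.130)=1.77451, theta(0.140)=1.77472, theta(0.150)=1.77415
parabola through these three points peaks at t≈0.138 with theta≈1.77474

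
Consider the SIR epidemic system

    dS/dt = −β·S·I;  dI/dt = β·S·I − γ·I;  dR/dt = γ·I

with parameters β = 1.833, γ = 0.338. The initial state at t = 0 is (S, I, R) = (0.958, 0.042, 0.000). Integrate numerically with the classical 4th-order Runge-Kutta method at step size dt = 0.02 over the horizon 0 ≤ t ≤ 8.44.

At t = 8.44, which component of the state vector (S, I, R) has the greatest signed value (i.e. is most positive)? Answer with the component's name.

t=0.000: state=(0.958, 0.042, 0.000)
step 1 (dt=0.02): k1=(-0.074, 0.060, 0.014), k2=(-0.075, 0.060, 0.014), k3=(-0.075, 0.060, 0.014), k4=(-0.076, 0.061, 0.015); state += dt/6·(k1+2k2+2k3+k4)
t=0.020: state=(0.957, 0.043, 0.000)
t=0.040: state=(0.955, 0.044, 0.001)
t=0.060: state=(0.953, 0.046, 0.001)
continuing one RK4 step at a time; state shown every 25 steps (Δt=0.5):
t=0.500: state=(0.906, 0.084, 0.010)
t=1.000: state=(0.814, 0.156, 0.030)
t=1.500: state=(0.674, 0.261, 0.065)
t=2.000: state=(0.503, 0.378, 0.119)
t=2.500: state=(0.340, 0.469, 0.191)
t=3.000: state=(0.216, 0.509, 0.275)
t=3.500: state=(0.135, 0.504, 0.361)
t=4.000: state=(0.087, 0.470, 0.443)
t=4.500: state=(0.057, 0.424, 0.519)
t=5.000: state=(0.040, 0.374, 0.586)
t=5.500: state=(0.029, 0.326, 0.645)
t=6.000: state=(0.022, 0.281, 0.697)
t=6.500: state=(0.017, 0.242, 0.741)
t=7.000: state=(0.014, 0.207, 0.779)
t=7.500: state=(0.012, 0.177, 0.811)
t=8.000: state=(0.010, 0.151, 0.839)
t=8.440: state=(0.009, 0.131, 0.860)
compare at T: S=0.009, I=0.131, R=0.860

largest component: R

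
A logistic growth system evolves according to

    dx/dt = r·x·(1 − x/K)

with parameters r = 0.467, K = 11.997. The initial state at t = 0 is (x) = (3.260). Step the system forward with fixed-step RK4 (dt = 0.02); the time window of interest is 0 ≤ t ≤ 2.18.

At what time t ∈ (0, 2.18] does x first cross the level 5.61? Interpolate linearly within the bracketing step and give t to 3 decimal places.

t = 1.833

t=0.000: state=(3.260)
step 1 (dt=0.02): k1=(1.109), k2=(1.111), k3=(1.111), k4=(1.113); state += dt/6·(k1+2k2+2k3+k4)
t=0.020: state=(3.282)
t=0.040: state=(3.305)
t=0.060: state=(3.327)
continuing one RK4 step at a time; state shown every 5 steps (Δt=0.1):
t=0.100: state=(3.372)
t=0.200: state=(3.486)
t=0.300: state=(3.603)
t=0.400: state=(3.722)
t=0.500: state=(3.843)
t=0.600: state=(3.966)
t=0.700: state=(4.091)
t=0.800: state=(4.218)
t=0.900: state=(4.346)
t=1.000: state=(4.476)
t=1.100: state=(4.608)
t=1.200: state=(4.741)
t=1.300: state=(4.876)
t=1.400: state=(5.012)
t=1.500: state=(5.148)
t=1.600: state=(5.286)
t=1.700: state=(5.425)
t=1.800: state=(5.564)
t=1.820: state=(5.592)
next step: t=1.840: state=(5.619) — x has crossed 5.61
linear interpolation between t=1.820 (5.59153) and t=1.840 (5.61942) → t≈1.833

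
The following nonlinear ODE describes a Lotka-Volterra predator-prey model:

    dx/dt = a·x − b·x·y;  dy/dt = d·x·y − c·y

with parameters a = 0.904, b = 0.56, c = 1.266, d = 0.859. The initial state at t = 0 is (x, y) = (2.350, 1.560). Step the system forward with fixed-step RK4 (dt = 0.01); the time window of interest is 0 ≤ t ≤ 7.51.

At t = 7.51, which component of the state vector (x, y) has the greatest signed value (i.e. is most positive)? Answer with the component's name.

t=0.000: state=(2.350, 1.560)
step 1 (dt=0.01): k1=(0.071, 1.174), k2=(0.064, 1.179), k3=(0.064, 1.179), k4=(0.056, 1.184); state += dt/6·(k1+2k2+2k3+k4)
t=0.010: state=(2.351, 1.572)
t=0.020: state=(2.351, 1.584)
t=0.030: state=(2.351, 1.596)
continuing one RK4 step at a time; state shown every 25 steps (Δt=0.25):
t=0.250: state=(2.317, 1.880)
t=0.500: state=(2.179, 2.224)
t=0.750: state=(1.957, 2.529)
t=1.000: state=(1.695, 2.729)
t=1.250: state=(1.442, 2.783)
t=1.500: state=(1.230, 2.700)
t=1.750: state=(1.069, 2.516)
t=2.000: state=(0.958, 2.277)
t=2.250: state=(0.889, 2.022)
t=2.500: state=(0.854, 1.776)
t=2.750: state=(0.849, 1.553)
t=3.000: state=(0.868, 1.360)
t=3.250: state=(0.910, 1.199)
t=3.500: state=(0.974, 1.069)
t=3.750: state=(1.059, 0.968)
t=4.000: state=(1.165, 0.896)
t=4.250: state=(1.293, 0.849)
t=4.500: state=(1.441, 0.830)
t=4.750: state=(1.608, 0.839)
t=5.000: state=(1.788, 0.880)
t=5.250: state=(1.972, 0.960)
t=5.500: state=(2.143, 1.089)
t=5.750: state=(2.278, 1.277)
t=6.000: state=(2.348, 1.531)
t=6.250: state=(2.325, 1.846)
t=6.500: state=(2.197, 2.190)
t=6.750: state=(1.982, 2.503)
t=7.000: state=(1.722, 2.715)
t=7.250: state=(1.466, 2.785)
t=7.500: state=(1.249, 2.713)
t=7.510: state=(1.241, 2.708)
compare at T: x=1.241, y=2.708

largest component: y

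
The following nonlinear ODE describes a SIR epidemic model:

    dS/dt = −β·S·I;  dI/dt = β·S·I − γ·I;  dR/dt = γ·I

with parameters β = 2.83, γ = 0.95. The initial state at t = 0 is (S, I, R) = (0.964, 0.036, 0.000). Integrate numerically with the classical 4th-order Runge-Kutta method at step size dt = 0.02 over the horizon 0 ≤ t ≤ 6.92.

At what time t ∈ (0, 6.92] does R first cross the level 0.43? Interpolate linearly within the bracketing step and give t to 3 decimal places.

t=0.000: state=(0.964, 0.036, 0.000)
step 1 (dt=0.02): k1=(-0.098, 0.064, 0.034), k2=(-0.100, 0.065, 0.035), k3=(-0.100, 0.065, 0.035), k4=(-0.102, 0.066, 0.035); state += dt/6·(k1+2k2+2k3+k4)
t=0.020: state=(0.962, 0.037, 0.001)
t=0.040: state=(0.960, 0.039, 0.001)
t=0.060: state=(0.958, 0.040, 0.002)
continuing one RK4 step at a time; state shown every 25 steps (Δt=0.5):
t=0.500: state=(0.889, 0.084, 0.027)
t=1.000: state=(0.748, 0.167, 0.085)
t=1.500: state=(0.551, 0.261, 0.188)
t=2.000: state=(0.365, 0.309, 0.326)
t=2.340: state=(0.271, 0.303, 0.425)
next step: t=2.360: state=(0.267, 0.302, 0.431) — R has crossed 0.43
linear interpolation between t=2.340 (0.42540) and t=2.360 (0.43115) → t≈2.356

t = 2.356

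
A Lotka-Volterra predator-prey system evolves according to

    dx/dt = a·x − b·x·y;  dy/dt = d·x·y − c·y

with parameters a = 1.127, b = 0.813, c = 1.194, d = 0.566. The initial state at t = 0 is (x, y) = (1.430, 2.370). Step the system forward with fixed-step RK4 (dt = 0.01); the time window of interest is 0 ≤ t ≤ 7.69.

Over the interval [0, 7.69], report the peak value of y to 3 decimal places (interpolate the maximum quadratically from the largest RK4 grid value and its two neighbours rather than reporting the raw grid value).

max y = 2.592

t=0.000: state=(1.430, 2.370)
step 1 (dt=0.01): k1=(-1.144, -0.912), k2=(-1.134, -0.917), k3=(-1.134, -0.917), k4=(-1.124, -0.923); state += dt/6·(k1+2k2+2k3+k4)
t=0.010: state=(1.419, 2.361)
t=0.020: state=(1.408, 2.352)
t=0.030: state=(1.397, 2.342)
continuing one RK4 step at a time; state shown every 25 steps (Δt=0.25):
t=0.250: state=(1.201, 2.115)
t=0.500: state=(1.065, 1.841)
t=0.750: state=(0.997, 1.579)
t=1.000: state=(0.982, 1.347)
t=1.250: state=(1.011, 1.150)
t=1.500: state=(1.079, 0.989)
t=1.750: state=(1.186, 0.861)
t=2.000: state=(1.333, 0.763)
t=2.250: state=(1.525, 0.692)
t=2.500: state=(1.764, 0.648)
t=2.750: state=(2.055, 0.629)
t=3.000: state=(2.395, 0.639)
t=3.250: state=(2.777, 0.684)
t=3.500: state=(3.177, 0.773)
t=3.750: state=(3.549, 0.924)
t=4.000: state=(3.813, 1.156)
t=4.250: state=(3.872, 1.482)
t=4.500: state=(3.650, 1.878)
t=4.750: state=(3.172, 2.263)
t=5.000: state=(2.578, 2.523)
t=5.250: state=(2.025, 2.589)
t=5.500: state=(1.600, 2.479)
t=5.750: state=(1.309, 2.256)
t=6.000: state=(1.127, 1.986)
t=6.250: state=(1.026, 1.715)
t=6.500: state=(0.984, 1.466)
t=6.750: state=(0.991, 1.250)
t=7.000: state=(1.038, 1.070)
t=7.250: state=(1.124, 0.925)
t=7.500: state=(1.250, 0.811)
t=7.690: state=(1.373, 0.744)
largest grid value and its neighbours: y(5.200)=2.59197, y(5.210)=2.59207, y(5.220)=2.59187
parabola through these three points peaks at t≈5.208 with y≈2.59207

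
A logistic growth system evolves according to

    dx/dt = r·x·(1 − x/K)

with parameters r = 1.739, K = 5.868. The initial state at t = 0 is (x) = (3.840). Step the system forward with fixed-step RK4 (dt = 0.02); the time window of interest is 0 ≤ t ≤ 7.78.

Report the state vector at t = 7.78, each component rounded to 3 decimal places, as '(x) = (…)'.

t=0.000: state=(3.840)
step 1 (dt=0.02): k1=(2.308), k2=(2.295), k3=(2.295), k4=(2.283); state += dt/6·(k1+2k2+2k3+k4)
t=0.020: state=(3.886)
t=0.040: state=(3.931)
t=0.060: state=(3.976)
continuing one RK4 step at a time; state shown every 25 steps (Δt=0.5):
t=0.500: state=(4.804)
t=1.000: state=(5.370)
t=1.500: state=(5.648)
t=2.000: state=(5.774)
t=2.500: state=(5.828)
t=3.000: state=(5.851)
t=3.500: state=(5.861)
t=4.000: state=(5.865)
t=4.500: state=(5.867)
t=5.000: state=(5.867)
t=5.500: state=(5.868)
t=6.000: state=(5.868)
t=6.500: state=(5.868)
t=7.000: state=(5.868)
t=7.500: state=(5.868)
t=7.780: state=(5.868)

(x) = (5.868)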